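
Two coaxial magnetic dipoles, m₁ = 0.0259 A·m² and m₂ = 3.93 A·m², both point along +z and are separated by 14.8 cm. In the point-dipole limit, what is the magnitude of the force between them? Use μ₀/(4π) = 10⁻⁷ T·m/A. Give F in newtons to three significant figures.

On-axis B of dipole 1: B = (μ₀/4π)·2m₁/r³. Force on dipole 2: F = m₂·dB/dr.
dB/dr = −(μ₀/4π)·6m₁/r⁴, so |F| = (μ₀/4π)·6m₁m₂/r⁴.
F = 6(10⁻⁷)(0.0259)(3.93)/(0.148)⁴ = 1.273×10⁻⁴ N.

F ≈ 1.27×10⁻⁴ N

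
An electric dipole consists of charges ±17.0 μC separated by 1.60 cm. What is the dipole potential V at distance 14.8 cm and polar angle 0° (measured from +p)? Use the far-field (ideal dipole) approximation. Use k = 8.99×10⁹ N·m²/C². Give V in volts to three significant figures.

V ≈ 1.12×10⁵ V

Dipole moment p = qd = (1.70×10⁻⁵ C)(0.0160 m) = 2.72×10⁻⁷ C·m.
The dipole potential is V = kp cosθ / r².
V = (8.99×10⁹)(2.72×10⁻⁷)·cos0° / (0.148)² = 1.116×10⁵ V.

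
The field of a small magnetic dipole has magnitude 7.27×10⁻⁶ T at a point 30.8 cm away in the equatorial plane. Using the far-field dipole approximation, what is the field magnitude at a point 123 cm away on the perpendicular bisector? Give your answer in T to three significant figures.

Dipole fields scale as 1/r³ in the far field; the geometry is the same at both points.
B₂ = B₁ · (r₁/r₂)³ = 7.27×10⁻⁶ · (30.8/123)³.
(r₁/r₂)³ = (0.2504)³ = 0.0157.
B₂ ≈ 1.141×10⁻⁷ T.

B ≈ 1.14×10⁻⁷ T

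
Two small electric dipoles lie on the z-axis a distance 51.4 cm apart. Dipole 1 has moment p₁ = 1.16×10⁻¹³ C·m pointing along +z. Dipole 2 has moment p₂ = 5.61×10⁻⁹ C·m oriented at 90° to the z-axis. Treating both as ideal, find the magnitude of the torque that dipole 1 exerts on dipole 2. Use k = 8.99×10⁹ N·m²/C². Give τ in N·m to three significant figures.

τ ≈ 8.62×10⁻¹¹ N·m

The second dipole sits on the axis of the first, so the field there is axial: E₁ = 2kp₁/r³ along +z.
E₁ = 2(8.99×10⁹)(1.16×10⁻¹³)/(0.514)³ = 0.01536 N/C.
Torque on the second dipole: τ = p₂ E₁ sinθ.
τ = (5.61×10⁻⁹)(0.01536)·sin90° = 8.616×10⁻¹¹ N·m.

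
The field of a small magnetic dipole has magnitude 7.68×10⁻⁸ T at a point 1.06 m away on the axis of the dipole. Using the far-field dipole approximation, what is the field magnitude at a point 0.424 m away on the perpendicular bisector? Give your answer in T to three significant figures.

B ≈ 6.00×10⁻⁷ T

Dipole fields scale as 1/r³ in the far field.
The axial field is twice the equatorial field at the same r, so the geometry factor is 1/2.
B₂ = B₁ · (1/2) · (r₁/r₂)³ = 7.68×10⁻⁸ · 0.5 · (1.06/0.424)³.
(r₁/r₂)³ = (2.5)³ = 15.62.
B₂ ≈ 6.000×10⁻⁷ T.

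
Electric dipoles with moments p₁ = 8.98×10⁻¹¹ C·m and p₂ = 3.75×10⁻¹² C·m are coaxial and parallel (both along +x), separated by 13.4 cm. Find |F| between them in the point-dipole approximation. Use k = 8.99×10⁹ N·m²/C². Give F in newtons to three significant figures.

On-axis field of dipole 1 at distance r: E = 2kp₁/r³. Force on dipole 2 is F = p₂·dE/dr (gradient along axis).
dE/dr = −6kp₁/r⁴, so |F| = 6kp₁p₂/r⁴ (attractive for aligned moments).
F = 6(8.99×10⁹)(8.98×10⁻¹¹)(3.75×10⁻¹²)/(0.134)⁴ = 5.634×10⁻⁸ N.

F ≈ 5.63×10⁻⁸ N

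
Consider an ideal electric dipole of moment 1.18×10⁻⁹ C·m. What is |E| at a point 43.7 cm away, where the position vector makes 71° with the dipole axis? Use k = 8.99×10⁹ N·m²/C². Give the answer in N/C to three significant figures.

At angle θ the dipole field magnitude is E = (kp/r³)·√(1 + 3cos²θ).
kp/r³ = (8.99×10⁹)(1.18×10⁻⁹) / (0.437)³ = 127.1 N/C.
√(1 + 3cos²71°) = √(1 + 3·0.1060) = √1.3180 ≈ 1.1480.
E ≈ 127.1 × 1.148 = 145.9 N/C.

E ≈ 146 N/C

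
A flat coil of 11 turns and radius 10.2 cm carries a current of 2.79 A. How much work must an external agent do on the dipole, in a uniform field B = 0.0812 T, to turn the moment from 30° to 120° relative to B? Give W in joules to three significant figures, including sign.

m = NIA = NIπa² = 11·(2.79)·π·(0.102)² = 1.003 A·m².
W_ext = ΔU = −mB cosθ₂ + mB cosθ₁ = mB(cosθ₁ − cosθ₂).
W = (1.003)(0.0812)·(cos30° − cos120°) = (0.08144)·(+1.3660) = 0.1113 J.

W ≈ 0.111 J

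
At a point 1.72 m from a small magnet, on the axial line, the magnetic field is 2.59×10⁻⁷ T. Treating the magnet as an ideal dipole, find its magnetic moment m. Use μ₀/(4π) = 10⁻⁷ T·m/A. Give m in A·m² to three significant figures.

m ≈ 6.59 A·m²

On axis B = (μ₀/4π)·2m/r³, so m = Br³·4π/(μ₀·2).
m = (2.59×10⁻⁷)·(1.72)³ / (2·10⁻⁷) = 6.590 A·m².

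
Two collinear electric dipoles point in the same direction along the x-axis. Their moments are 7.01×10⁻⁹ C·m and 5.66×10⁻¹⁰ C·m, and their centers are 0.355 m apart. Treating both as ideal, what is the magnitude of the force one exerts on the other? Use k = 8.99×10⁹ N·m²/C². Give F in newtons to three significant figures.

On-axis field of dipole 1 at distance r: E = 2kp₁/r³. Force on dipole 2 is F = p₂·dE/dr (gradient along axis).
dE/dr = −6kp₁/r⁴, so |F| = 6kp₁p₂/r⁴ (attractive for aligned moments).
F = 6(8.99×10⁹)(7.01×10⁻⁹)(5.66×10⁻¹⁰)/(0.355)⁴ = 1.348×10⁻⁵ N.

F ≈ 1.35×10⁻⁵ N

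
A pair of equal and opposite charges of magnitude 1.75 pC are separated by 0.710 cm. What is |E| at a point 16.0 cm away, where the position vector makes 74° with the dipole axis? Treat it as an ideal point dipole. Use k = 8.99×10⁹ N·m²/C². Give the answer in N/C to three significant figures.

E ≈ 0.0302 N/C

Dipole moment p = qd = (1.75×10⁻¹² C)(0.00710 m) = 1.243×10⁻¹⁴ C·m.
At angle θ the dipole field magnitude is E = (kp/r³)·√(1 + 3cos²θ).
kp/r³ = (8.99×10⁹)(1.243×10⁻¹⁴) / (0.160)³ = 0.02728 N/C.
√(1 + 3cos²74°) = √(1 + 3·0.0760) = √1.2279 ≈ 1.1081.
E ≈ 0.02728 × 1.108 = 0.03023 N/C.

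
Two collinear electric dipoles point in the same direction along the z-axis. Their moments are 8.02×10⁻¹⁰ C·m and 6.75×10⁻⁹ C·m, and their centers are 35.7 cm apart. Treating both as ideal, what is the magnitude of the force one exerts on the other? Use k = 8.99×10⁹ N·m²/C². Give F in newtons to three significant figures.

On-axis field of dipole 1 at distance r: E = 2kp₁/r³. Force on dipole 2 is F = p₂·dE/dr (gradient along axis).
dE/dr = −6kp₁/r⁴, so |F| = 6kp₁p₂/r⁴ (attractive for aligned moments).
F = 6(8.99×10⁹)(8.02×10⁻¹⁰)(6.75×10⁻⁹)/(0.357)⁴ = 1.798×10⁻⁵ N.

F ≈ 1.80×10⁻⁵ N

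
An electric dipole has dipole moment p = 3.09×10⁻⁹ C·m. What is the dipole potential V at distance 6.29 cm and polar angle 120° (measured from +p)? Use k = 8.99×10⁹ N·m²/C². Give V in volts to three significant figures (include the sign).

V ≈ -3510 V

The dipole potential is V = kp cosθ / r².
V = (8.99×10⁹)(3.09×10⁻⁹)·cos120° / (0.0629)² = -3511 V.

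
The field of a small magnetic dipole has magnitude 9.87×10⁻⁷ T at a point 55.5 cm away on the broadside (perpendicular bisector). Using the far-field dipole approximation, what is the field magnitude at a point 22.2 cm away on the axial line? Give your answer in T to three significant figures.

Dipole fields scale as 1/r³ in the far field.
The axial field is twice the equatorial field at the same r, so the geometry factor is 2/1.
B₂ = B₁ · (2/1) · (r₁/r₂)³ = 9.87×10⁻⁷ · 2 · (55.5/22.2)³.
(r₁/r₂)³ = (2.5)³ = 15.62.
B₂ ≈ 3.084×10⁻⁵ T.

B ≈ 3.08×10⁻⁵ T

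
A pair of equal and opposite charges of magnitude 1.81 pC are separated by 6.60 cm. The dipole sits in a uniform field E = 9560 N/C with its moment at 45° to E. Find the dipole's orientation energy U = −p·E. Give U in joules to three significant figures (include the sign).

Dipole moment p = qd = (1.81×10⁻¹² C)(0.0660 m) = 1.195×10⁻¹³ C·m.
U = −p·E = −pE cosθ.
U = −(1.195×10⁻¹³)(9560)·cos45° = -8.078×10⁻¹⁰ J.

U ≈ -8.08×10⁻¹⁰ J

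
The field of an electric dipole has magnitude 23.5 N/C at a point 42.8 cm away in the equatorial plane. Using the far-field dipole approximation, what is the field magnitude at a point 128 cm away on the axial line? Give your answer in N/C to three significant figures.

Dipole fields scale as 1/r³ in the far field.
The axial field is twice the equatorial field at the same r, so the geometry factor is 2/1.
E₂ = E₁ · (2/1) · (r₁/r₂)³ = 23.5 · 2 · (42.8/128)³.
(r₁/r₂)³ = (0.3344)³ = 0.03739.
E₂ ≈ 1.757 N/C.

E ≈ 1.76 N/C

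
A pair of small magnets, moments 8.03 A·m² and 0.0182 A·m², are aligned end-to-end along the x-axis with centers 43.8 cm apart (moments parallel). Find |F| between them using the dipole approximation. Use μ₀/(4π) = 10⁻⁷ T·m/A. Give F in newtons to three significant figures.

On-axis B of dipole 1: B = (μ₀/4π)·2m₁/r³. Force on dipole 2: F = m₂·dB/dr.
dB/dr = −(μ₀/4π)·6m₁/r⁴, so |F| = (μ₀/4π)·6m₁m₂/r⁴.
F = 6(10⁻⁷)(8.03)(0.0182)/(0.438)⁴ = 2.383×10⁻⁶ N.

F ≈ 2.38×10⁻⁶ N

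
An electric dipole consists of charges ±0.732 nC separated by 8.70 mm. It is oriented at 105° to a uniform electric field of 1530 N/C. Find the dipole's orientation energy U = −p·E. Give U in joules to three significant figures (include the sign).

Dipole moment p = qd = (7.32×10⁻¹⁰ C)(0.00870 m) = 6.368×10⁻¹² C·m.
U = −p·E = −pE cosθ.
U = −(6.368×10⁻¹²)(1530)·cos105° = 2.522×10⁻⁹ J.

U ≈ 2.52×10⁻⁹ J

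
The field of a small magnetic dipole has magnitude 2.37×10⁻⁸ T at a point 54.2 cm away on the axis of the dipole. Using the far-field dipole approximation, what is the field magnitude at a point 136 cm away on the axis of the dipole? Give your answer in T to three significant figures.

Dipole fields scale as 1/r³ in the far field; the geometry is the same at both points.
B₂ = B₁ · (r₁/r₂)³ = 2.37×10⁻⁸ · (54.2/136)³.
(r₁/r₂)³ = (0.3985)³ = 0.0633.
B₂ ≈ 1.500×10⁻⁹ T.

B ≈ 1.50×10⁻⁹ T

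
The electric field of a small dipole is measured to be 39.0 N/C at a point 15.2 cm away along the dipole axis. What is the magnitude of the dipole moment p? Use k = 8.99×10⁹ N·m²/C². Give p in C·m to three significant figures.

p ≈ 7.62×10⁻¹² C·m

On axis E = 2kp/r³, so p = Er³/(2k).
p = (39.0)·(0.152)³ / (2·8.99×10⁹) = 7.617×10⁻¹² C·m.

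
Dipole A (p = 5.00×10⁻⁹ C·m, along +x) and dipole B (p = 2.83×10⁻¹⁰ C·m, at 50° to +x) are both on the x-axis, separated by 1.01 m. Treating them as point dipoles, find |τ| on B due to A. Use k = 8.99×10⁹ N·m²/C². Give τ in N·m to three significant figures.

τ ≈ 1.89×10⁻⁸ N·m

The second dipole sits on the axis of the first, so the field there is axial: E₁ = 2kp₁/r³ along +x.
E₁ = 2(8.99×10⁹)(5.00×10⁻⁹)/(1.01)³ = 87.26 N/C.
Torque on the second dipole: τ = p₂ E₁ sinθ.
τ = (2.83×10⁻¹⁰)(87.26)·sin50° = 1.892×10⁻⁸ N·m.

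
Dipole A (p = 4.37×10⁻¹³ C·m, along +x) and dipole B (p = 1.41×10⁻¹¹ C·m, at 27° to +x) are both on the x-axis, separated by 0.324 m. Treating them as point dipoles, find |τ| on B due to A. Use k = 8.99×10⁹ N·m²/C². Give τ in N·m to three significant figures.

τ ≈ 1.48×10⁻¹² N·m

The second dipole sits on the axis of the first, so the field there is axial: E₁ = 2kp₁/r³ along +x.
E₁ = 2(8.99×10⁹)(4.37×10⁻¹³)/(0.324)³ = 0.2310 N/C.
Torque on the second dipole: τ = p₂ E₁ sinθ.
τ = (1.41×10⁻¹¹)(0.2310)·sin27° = 1.479×10⁻¹² N·m.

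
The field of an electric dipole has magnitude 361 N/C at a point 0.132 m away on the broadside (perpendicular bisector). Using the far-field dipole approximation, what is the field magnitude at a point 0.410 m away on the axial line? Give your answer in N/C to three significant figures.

E ≈ 24.1 N/C

Dipole fields scale as 1/r³ in the far field.
The axial field is twice the equatorial field at the same r, so the geometry factor is 2/1.
E₂ = E₁ · (2/1) · (r₁/r₂)³ = 361 · 2 · (0.132/0.410)³.
(r₁/r₂)³ = (0.322)³ = 0.03337.
E₂ ≈ 24.09 N/C.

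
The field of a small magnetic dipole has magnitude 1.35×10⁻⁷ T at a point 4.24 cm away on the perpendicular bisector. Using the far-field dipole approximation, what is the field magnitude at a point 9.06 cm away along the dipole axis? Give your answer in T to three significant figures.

Dipole fields scale as 1/r³ in the far field.
The axial field is twice the equatorial field at the same r, so the geometry factor is 2/1.
B₂ = B₁ · (2/1) · (r₁/r₂)³ = 1.35×10⁻⁷ · 2 · (4.24/9.06)³.
(r₁/r₂)³ = (0.468)³ = 0.1025.
B₂ ≈ 2.767×10⁻⁸ T.

B ≈ 2.77×10⁻⁸ T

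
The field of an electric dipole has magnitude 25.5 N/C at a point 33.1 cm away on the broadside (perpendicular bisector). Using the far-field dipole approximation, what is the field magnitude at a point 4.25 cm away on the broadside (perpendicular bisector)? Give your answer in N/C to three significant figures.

E ≈ 1.20×10⁴ N/C

Dipole fields scale as 1/r³ in the far field; the geometry is the same at both points.
E₂ = E₁ · (r₁/r₂)³ = 25.5 · (33.1/4.25)³.
(r₁/r₂)³ = (7.788)³ = 472.4.
E₂ ≈ 1.205×10⁴ N/C.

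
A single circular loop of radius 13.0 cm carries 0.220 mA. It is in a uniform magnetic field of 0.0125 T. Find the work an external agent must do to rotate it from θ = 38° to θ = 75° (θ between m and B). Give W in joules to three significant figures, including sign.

Magnetic moment m = IA = Iπa² = (2.20×10⁻⁴)·π·(0.130)² = 1.168×10⁻⁵ A·m².
W_ext = ΔU = −mB cosθ₂ + mB cosθ₁ = mB(cosθ₁ − cosθ₂).
W = (1.168×10⁻⁵)(0.0125)·(cos38° − cos75°) = (1.460×10⁻⁷)·(+0.5292) = 7.726×10⁻⁸ J.

W ≈ 7.73×10⁻⁸ J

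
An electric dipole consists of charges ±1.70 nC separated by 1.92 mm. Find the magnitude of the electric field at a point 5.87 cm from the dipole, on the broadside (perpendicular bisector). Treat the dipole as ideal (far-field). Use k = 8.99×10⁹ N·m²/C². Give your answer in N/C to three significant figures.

E ≈ 145 N/C

Dipole moment p = qd = (1.70×10⁻⁹ C)(0.00192 m) = 3.264×10⁻¹² C·m.
On the perpendicular bisector E = kp/r³ (half the axial value at the same distance).
E = (8.99×10⁹)(3.264×10⁻¹²) / (0.0587)³ = 145.1 N/C.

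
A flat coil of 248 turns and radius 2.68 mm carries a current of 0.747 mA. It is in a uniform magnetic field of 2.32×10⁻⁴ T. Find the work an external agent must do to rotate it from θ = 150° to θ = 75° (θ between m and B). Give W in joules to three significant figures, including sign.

W ≈ -1.09×10⁻⁹ J

m = NIA = NIπa² = 248·(7.47×10⁻⁴)·π·(0.00268)² = 4.18×10⁻⁶ A·m².
W_ext = ΔU = −mB cosθ₂ + mB cosθ₁ = mB(cosθ₁ − cosθ₂).
W = (4.18×10⁻⁶)(2.32×10⁻⁴)·(cos150° − cos75°) = (9.698×10⁻¹⁰)·(-1.1248) = -1.091×10⁻⁹ J.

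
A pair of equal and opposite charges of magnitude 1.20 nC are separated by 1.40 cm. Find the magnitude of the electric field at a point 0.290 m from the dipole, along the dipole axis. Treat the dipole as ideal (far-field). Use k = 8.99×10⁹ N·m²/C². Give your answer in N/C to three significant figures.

E ≈ 12.4 N/C

Dipole moment p = qd = (1.20×10⁻⁹ C)(0.0140 m) = 1.68×10⁻¹¹ C·m.
On the dipole axis E = 2kp/r³.
E = 2·(8.99×10⁹)(1.68×10⁻¹¹) / (0.290)³ = 12.39 N/C.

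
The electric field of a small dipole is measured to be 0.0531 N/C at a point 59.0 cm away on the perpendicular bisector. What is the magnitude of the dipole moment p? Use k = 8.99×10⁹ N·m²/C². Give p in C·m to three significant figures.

In the equatorial plane E = kp/r³, so p = Er³/(k).
p = (0.0531)·(0.590)³ / (8.99×10⁹) = 1.213×10⁻¹² C·m.

p ≈ 1.21×10⁻¹² C·m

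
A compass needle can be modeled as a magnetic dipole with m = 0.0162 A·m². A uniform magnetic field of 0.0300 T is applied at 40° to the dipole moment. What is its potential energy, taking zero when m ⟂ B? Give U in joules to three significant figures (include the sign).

U ≈ -3.72×10⁻⁴ J

U = −m·B = −mB cosθ.
U = −(0.0162)(0.0300)·cos40° = -3.723×10⁻⁴ J.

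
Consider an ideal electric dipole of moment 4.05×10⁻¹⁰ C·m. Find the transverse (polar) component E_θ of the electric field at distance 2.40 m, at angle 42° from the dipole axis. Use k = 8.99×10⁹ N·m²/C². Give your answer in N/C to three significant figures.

For a dipole, E_θ = (kp sinθ)/r³.
kp/r³ = (8.99×10⁹)(4.05×10⁻¹⁰)/(2.40)³ = 0.2634 N/C.
E_θ = 0.2634·sin42° = 0.1762 N/C.

E_θ ≈ 0.176 N/C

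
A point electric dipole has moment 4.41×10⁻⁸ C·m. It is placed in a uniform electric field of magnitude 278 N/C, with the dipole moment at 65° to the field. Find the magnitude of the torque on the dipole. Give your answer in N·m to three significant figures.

Torque on an electric dipole: τ = pE sinθ.
τ = (4.41×10⁻⁸)(278)·sin65° = 1.111×10⁻⁵ N·m.

τ ≈ 1.11×10⁻⁵ N·m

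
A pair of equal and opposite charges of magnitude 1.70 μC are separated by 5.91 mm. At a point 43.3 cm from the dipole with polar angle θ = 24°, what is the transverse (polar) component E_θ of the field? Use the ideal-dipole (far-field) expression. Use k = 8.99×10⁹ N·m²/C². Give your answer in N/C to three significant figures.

E_θ ≈ 453 N/C

Dipole moment p = qd = (1.70×10⁻⁶ C)(0.00591 m) = 1.005×10⁻⁸ C·m.
For a dipole, E_θ = (kp sinθ)/r³.
kp/r³ = (8.99×10⁹)(1.005×10⁻⁸)/(0.433)³ = 1113 N/C.
E_θ = 1113·sin24° = 452.7 N/C.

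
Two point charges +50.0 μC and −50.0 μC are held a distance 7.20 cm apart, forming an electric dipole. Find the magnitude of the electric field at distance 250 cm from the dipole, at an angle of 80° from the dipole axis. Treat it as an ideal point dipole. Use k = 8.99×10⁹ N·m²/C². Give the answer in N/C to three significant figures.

E ≈ 2160 N/C

Dipole moment p = qd = (5.00×10⁻⁵ C)(0.0720 m) = 3.60×10⁻⁶ C·m.
At angle θ the dipole field magnitude is E = (kp/r³)·√(1 + 3cos²θ).
kp/r³ = (8.99×10⁹)(3.60×10⁻⁶) / (2.50)³ = 2071 N/C.
√(1 + 3cos²80°) = √(1 + 3·0.0302) = √1.0905 ≈ 1.0443.
E ≈ 2071 × 1.044 = 2163 N/C.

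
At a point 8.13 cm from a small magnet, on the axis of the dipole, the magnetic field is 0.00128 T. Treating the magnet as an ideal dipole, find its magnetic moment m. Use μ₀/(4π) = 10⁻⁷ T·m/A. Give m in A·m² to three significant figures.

m ≈ 3.44 A·m²

On axis B = (μ₀/4π)·2m/r³, so m = Br³·4π/(μ₀·2).
m = (0.00128)·(0.0813)³ / (2·10⁻⁷) = 3.439 A·m².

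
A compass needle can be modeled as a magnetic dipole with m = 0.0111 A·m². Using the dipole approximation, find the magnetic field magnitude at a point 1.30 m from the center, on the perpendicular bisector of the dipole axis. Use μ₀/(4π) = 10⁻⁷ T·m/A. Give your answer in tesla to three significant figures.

B ≈ 5.05×10⁻¹⁰ T

In the equatorial plane B = (μ₀/4π)·m/r³ (half the axial value).
B = (10⁻⁷)·(0.0111) / (1.30)³ = 5.052×10⁻¹⁰ T.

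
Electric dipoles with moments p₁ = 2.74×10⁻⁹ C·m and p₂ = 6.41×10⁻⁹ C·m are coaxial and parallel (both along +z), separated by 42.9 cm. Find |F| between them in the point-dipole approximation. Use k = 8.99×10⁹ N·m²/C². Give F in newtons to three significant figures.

F ≈ 2.80×10⁻⁵ N

On-axis field of dipole 1 at distance r: E = 2kp₁/r³. Force on dipole 2 is F = p₂·dE/dr (gradient along axis).
dE/dr = −6kp₁/r⁴, so |F| = 6kp₁p₂/r⁴ (attractive for aligned moments).
F = 6(8.99×10⁹)(2.74×10⁻⁹)(6.41×10⁻⁹)/(0.429)⁴ = 2.797×10⁻⁵ N.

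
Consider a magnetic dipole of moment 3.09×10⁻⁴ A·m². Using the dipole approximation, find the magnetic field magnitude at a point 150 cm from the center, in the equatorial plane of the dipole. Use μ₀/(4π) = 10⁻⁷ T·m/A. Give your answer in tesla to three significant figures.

In the equatorial plane B = (μ₀/4π)·m/r³ (half the axial value).
B = (10⁻⁷)·(3.09×10⁻⁴) / (1.50)³ = 9.156×10⁻¹² T.

B ≈ 9.16×10⁻¹² T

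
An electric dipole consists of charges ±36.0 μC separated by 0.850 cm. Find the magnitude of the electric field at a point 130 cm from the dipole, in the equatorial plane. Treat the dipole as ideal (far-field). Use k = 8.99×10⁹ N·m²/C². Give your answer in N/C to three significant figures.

Dipole moment p = qd = (3.60×10⁻⁵ C)(0.00850 m) = 3.06×10⁻⁷ C·m.
On the perpendicular bisector E = kp/r³ (half the axial value at the same distance).
E = (8.99×10⁹)(3.06×10⁻⁷) / (1.30)³ = 1252 N/C.

E ≈ 1250 N/C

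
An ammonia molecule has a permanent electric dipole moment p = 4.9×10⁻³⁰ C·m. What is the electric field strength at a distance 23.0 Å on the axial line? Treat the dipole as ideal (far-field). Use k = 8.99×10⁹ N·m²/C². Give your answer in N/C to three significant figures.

On the dipole axis E = 2kp/r³.
E = 2·(8.99×10⁹)(4.90×10⁻³⁰) / (2.30×10⁻⁹)³ = 7.241×10⁶ N/C.

E ≈ 7.24×10⁶ N/C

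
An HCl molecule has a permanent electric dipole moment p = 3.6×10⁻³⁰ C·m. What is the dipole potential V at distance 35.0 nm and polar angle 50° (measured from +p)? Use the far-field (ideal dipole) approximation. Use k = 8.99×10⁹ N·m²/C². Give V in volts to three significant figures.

The dipole potential is V = kp cosθ / r².
V = (8.99×10⁹)(3.60×10⁻³⁰)·cos50° / (3.50×10⁻⁸)² = 1.698×10⁻⁵ V.

V ≈ 1.70×10⁻⁵ V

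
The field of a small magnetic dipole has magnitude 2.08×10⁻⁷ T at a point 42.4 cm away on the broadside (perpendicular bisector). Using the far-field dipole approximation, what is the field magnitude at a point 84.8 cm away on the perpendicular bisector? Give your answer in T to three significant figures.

B ≈ 2.60×10⁻⁸ T

Dipole fields scale as 1/r³ in the far field; the geometry is the same at both points.
B₂ = B₁ · (r₁/r₂)³ = 2.08×10⁻⁷ · (42.4/84.8)³.
(r₁/r₂)³ = (0.5)³ = 0.125.
B₂ ≈ 2.600×10⁻⁸ T.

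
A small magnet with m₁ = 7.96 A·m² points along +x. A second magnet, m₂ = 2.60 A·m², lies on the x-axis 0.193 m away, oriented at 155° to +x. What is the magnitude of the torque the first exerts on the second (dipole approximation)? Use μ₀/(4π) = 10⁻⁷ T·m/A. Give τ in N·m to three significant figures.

Dipole B is on the axis of dipole A, so B₁ there is axial: B₁ = (μ₀/4π)·2m₁/r³ along +x.
B₁ = 2(10⁻⁷)(7.96)/(0.193)³ = 2.214×10⁻⁴ T.
τ = m₂ B₁ sinθ.
τ = (2.60)(2.214×10⁻⁴)·sin155° = 2.433×10⁻⁴ N·m.

τ ≈ 2.43×10⁻⁴ N·m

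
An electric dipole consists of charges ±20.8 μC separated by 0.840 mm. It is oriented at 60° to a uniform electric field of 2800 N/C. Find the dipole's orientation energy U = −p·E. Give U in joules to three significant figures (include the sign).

Dipole moment p = qd = (2.08×10⁻⁵ C)(8.40×10⁻⁴ m) = 1.747×10⁻⁸ C·m.
U = −p·E = −pE cosθ.
U = −(1.747×10⁻⁸)(2800)·cos60° = -2.446×10⁻⁵ J.

U ≈ -2.45×10⁻⁵ J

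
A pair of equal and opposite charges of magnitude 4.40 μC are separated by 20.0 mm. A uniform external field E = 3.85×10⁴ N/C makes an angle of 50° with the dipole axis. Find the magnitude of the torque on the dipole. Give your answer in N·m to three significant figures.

τ ≈ 0.00260 N·m

Dipole moment p = qd = (4.40×10⁻⁶ C)(0.0200 m) = 8.80×10⁻⁸ C·m.
Torque on an electric dipole: τ = pE sinθ.
τ = (8.80×10⁻⁸)(3.85×10⁴)·sin50° = 0.002595 N·m.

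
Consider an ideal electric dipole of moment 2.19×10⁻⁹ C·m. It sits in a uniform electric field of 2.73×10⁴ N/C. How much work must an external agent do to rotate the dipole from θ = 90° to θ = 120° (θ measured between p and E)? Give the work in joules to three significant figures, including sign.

W ≈ 2.99×10⁻⁵ J

W_ext = ΔU = U(θ₂) − U(θ₁) = −pE cosθ₂ − (−pE cosθ₁) = pE(cosθ₁ − cosθ₂).
W = (2.19×10⁻⁹)(2.73×10⁴)·(cos90° − cos120°) = (5.979×10⁻⁵)·(+0.5000) = 2.989×10⁻⁵ J.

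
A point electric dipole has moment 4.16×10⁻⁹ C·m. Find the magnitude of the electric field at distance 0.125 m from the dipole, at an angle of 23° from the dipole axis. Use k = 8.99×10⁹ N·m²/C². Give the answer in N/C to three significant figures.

E ≈ 3.60×10⁴ N/C

At angle θ the dipole field magnitude is E = (kp/r³)·√(1 + 3cos²θ).
kp/r³ = (8.99×10⁹)(4.16×10⁻⁹) / (0.125)³ = 1.915×10⁴ N/C.
√(1 + 3cos²23°) = √(1 + 3·0.8473) = √3.5420 ≈ 1.8820.
E ≈ 1.915×10⁴ × 1.882 = 3.604×10⁴ N/C.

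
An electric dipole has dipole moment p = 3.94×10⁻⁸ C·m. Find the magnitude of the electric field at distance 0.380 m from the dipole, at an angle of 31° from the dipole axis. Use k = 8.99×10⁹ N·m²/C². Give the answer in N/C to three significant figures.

E ≈ 1.16×10⁴ N/C

At angle θ the dipole field magnitude is E = (kp/r³)·√(1 + 3cos²θ).
kp/r³ = (8.99×10⁹)(3.94×10⁻⁸) / (0.380)³ = 6455 N/C.
√(1 + 3cos²31°) = √(1 + 3·0.7347) = √3.2042 ≈ 1.7900.
E ≈ 6455 × 1.790 = 1.155×10⁴ N/C.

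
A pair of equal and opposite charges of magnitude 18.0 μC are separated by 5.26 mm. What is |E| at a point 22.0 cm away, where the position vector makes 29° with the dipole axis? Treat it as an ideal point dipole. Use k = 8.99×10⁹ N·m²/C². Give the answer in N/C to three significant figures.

E ≈ 1.45×10⁵ N/C

Dipole moment p = qd = (1.80×10⁻⁵ C)(0.00526 m) = 9.468×10⁻⁸ C·m.
At angle θ the dipole field magnitude is E = (kp/r³)·√(1 + 3cos²θ).
kp/r³ = (8.99×10⁹)(9.468×10⁻⁸) / (0.220)³ = 7.994×10⁴ N/C.
√(1 + 3cos²29°) = √(1 + 3·0.7650) = √3.2949 ≈ 1.8152.
E ≈ 7.994×10⁴ × 1.815 = 1.451×10⁵ N/C.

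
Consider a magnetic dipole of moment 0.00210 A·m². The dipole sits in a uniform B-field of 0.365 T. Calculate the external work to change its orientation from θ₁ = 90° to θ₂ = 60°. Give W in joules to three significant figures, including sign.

W ≈ -3.83×10⁻⁴ J

W_ext = ΔU = −mB cosθ₂ + mB cosθ₁ = mB(cosθ₁ − cosθ₂).
W = (0.00210)(0.365)·(cos90° − cos60°) = (7.665×10⁻⁴)·(-0.5000) = -3.832×10⁻⁴ J.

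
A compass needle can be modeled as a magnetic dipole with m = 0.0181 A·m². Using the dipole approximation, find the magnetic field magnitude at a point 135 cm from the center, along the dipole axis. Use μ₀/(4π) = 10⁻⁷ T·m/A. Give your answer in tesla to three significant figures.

On axis B = (μ₀/4π)·2m/r³.
B = 2·(10⁻⁷)·(0.0181) / (1.35)³ = 1.471×10⁻⁹ T.

B ≈ 1.47×10⁻⁹ T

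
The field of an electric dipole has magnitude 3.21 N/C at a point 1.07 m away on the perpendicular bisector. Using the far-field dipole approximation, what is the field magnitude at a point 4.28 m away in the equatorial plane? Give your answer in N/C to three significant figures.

Dipole fields scale as 1/r³ in the far field; the geometry is the same at both points.
E₂ = E₁ · (r₁/r₂)³ = 3.21 · (1.07/4.28)³.
(r₁/r₂)³ = (0.25)³ = 0.01562.
E₂ ≈ 0.05016 N/C.

E ≈ 0.0502 N/C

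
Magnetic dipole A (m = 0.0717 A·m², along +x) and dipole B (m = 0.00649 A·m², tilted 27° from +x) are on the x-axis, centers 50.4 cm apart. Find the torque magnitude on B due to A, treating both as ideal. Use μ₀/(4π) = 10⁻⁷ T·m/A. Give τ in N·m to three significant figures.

Dipole B is on the axis of dipole A, so B₁ there is axial: B₁ = (μ₀/4π)·2m₁/r³ along +x.
B₁ = 2(10⁻⁷)(0.0717)/(0.504)³ = 1.120×10⁻⁷ T.
τ = m₂ B₁ sinθ.
τ = (0.00649)(1.120×10⁻⁷)·sin27° = 3.300×10⁻¹⁰ N·m.

τ ≈ 3.30×10⁻¹⁰ N·m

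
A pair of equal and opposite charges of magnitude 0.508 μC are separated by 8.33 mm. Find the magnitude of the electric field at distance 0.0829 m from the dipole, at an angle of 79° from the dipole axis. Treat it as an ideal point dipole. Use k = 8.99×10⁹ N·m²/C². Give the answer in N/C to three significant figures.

Dipole moment p = qd = (5.08×10⁻⁷ C)(0.00833 m) = 4.232×10⁻⁹ C·m.
At angle θ the dipole field magnitude is E = (kp/r³)·√(1 + 3cos²θ).
kp/r³ = (8.99×10⁹)(4.232×10⁻⁹) / (0.0829)³ = 6.678×10⁴ N/C.
√(1 + 3cos²79°) = √(1 + 3·0.0364) = √1.1092 ≈ 1.0532.
E ≈ 6.678×10⁴ × 1.053 = 7.033×10⁴ N/C.

E ≈ 7.03×10⁴ N/C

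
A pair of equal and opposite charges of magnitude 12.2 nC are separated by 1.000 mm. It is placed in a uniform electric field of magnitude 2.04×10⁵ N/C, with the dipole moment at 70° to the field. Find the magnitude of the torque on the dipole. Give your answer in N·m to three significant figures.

Dipole moment p = qd = (1.22×10⁻⁸ C)(0.00100 m) = 1.22×10⁻¹¹ C·m.
Torque on an electric dipole: τ = pE sinθ.
τ = (1.22×10⁻¹¹)(2.04×10⁵)·sin70° = 2.339×10⁻⁶ N·m.

τ ≈ 2.34×10⁻⁶ N·m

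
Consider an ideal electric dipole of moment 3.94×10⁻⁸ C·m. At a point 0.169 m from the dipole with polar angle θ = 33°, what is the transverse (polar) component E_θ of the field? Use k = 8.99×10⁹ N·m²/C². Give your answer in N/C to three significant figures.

E_θ ≈ 4.00×10⁴ N/C

For a dipole, E_θ = (kp sinθ)/r³.
kp/r³ = (8.99×10⁹)(3.94×10⁻⁸)/(0.169)³ = 7.338×10⁴ N/C.
E_θ = 7.338×10⁴·sin33° = 3.997×10⁴ N/C.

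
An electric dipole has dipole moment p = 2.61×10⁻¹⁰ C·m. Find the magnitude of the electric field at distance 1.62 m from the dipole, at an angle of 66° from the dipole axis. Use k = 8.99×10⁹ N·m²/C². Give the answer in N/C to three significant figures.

E ≈ 0.675 N/C

At angle θ the dipole field magnitude is E = (kp/r³)·√(1 + 3cos²θ).
kp/r³ = (8.99×10⁹)(2.61×10⁻¹⁰) / (1.62)³ = 0.5519 N/C.
√(1 + 3cos²66°) = √(1 + 3·0.1654) = √1.4963 ≈ 1.2232.
E ≈ 0.5519 × 1.223 = 0.6751 N/C.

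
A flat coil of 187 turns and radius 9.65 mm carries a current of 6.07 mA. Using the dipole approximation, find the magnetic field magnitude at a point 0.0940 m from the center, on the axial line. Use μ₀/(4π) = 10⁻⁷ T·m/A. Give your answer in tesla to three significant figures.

m = NIA = NIπa² = 187·(0.00607)·π·(0.00965)² = 3.321×10⁻⁴ A·m².
On axis B = (μ₀/4π)·2m/r³.
B = 2·(10⁻⁷)·(3.321×10⁻⁴) / (0.0940)³ = 7.997×10⁻⁸ T.

B ≈ 8.00×10⁻⁸ T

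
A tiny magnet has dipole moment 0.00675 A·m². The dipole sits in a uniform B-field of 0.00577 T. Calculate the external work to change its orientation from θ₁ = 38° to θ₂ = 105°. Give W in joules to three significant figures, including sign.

W_ext = ΔU = −mB cosθ₂ + mB cosθ₁ = mB(cosθ₁ − cosθ₂).
W = (0.00675)(0.00577)·(cos38° − cos105°) = (3.895×10⁻⁵)·(+1.0468) = 4.077×10⁻⁵ J.

W ≈ 4.08×10⁻⁵ J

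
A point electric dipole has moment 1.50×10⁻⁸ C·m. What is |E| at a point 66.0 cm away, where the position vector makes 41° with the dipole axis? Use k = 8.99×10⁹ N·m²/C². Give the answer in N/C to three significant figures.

At angle θ the dipole field magnitude is E = (kp/r³)·√(1 + 3cos²θ).
kp/r³ = (8.99×10⁹)(1.50×10⁻⁸) / (0.660)³ = 469.1 N/C.
√(1 + 3cos²41°) = √(1 + 3·0.5696) = √2.7088 ≈ 1.6458.
E ≈ 469.1 × 1.646 = 772.0 N/C.

E ≈ 772 N/C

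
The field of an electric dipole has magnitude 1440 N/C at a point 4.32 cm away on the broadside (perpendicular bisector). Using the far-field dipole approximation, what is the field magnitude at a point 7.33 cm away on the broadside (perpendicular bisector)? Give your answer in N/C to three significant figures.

Dipole fields scale as 1/r³ in the far field; the geometry is the same at both points.
E₂ = E₁ · (r₁/r₂)³ = 1440 · (4.32/7.33)³.
(r₁/r₂)³ = (0.5894)³ = 0.2047.
E₂ ≈ 294.8 N/C.

E ≈ 295 N/C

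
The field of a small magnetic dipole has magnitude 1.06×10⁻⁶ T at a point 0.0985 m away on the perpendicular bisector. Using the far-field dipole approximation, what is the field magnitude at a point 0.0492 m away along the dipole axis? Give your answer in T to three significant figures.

B ≈ 1.70×10⁻⁵ T

Dipole fields scale as 1/r³ in the far field.
The axial field is twice the equatorial field at the same r, so the geometry factor is 2/1.
B₂ = B₁ · (2/1) · (r₁/r₂)³ = 1.06×10⁻⁶ · 2 · (0.0985/0.0492)³.
(r₁/r₂)³ = (2.002)³ = 8.024.
B₂ ≈ 1.701×10⁻⁵ T.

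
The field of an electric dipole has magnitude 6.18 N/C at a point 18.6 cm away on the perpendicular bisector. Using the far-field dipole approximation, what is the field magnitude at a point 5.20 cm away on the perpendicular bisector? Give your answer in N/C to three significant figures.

E ≈ 283 N/C

Dipole fields scale as 1/r³ in the far field; the geometry is the same at both points.
E₂ = E₁ · (r₁/r₂)³ = 6.18 · (18.6/5.20)³.
(r₁/r₂)³ = (3.577)³ = 45.76.
E₂ ≈ 282.8 N/C.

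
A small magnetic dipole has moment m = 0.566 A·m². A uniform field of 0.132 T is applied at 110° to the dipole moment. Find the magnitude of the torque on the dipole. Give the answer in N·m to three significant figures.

Torque on a magnetic dipole: τ = mB sinθ.
τ = (0.566)(0.132)·sin110° = 0.07021 N·m.

τ ≈ 0.0702 N·m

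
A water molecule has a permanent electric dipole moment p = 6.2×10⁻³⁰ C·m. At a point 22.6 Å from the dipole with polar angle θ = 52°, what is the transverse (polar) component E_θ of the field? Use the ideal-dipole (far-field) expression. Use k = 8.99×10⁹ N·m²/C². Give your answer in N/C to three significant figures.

For a dipole, E_θ = (kp sinθ)/r³.
kp/r³ = (8.99×10⁹)(6.20×10⁻³⁰)/(2.26×10⁻⁹)³ = 4.829×10⁶ N/C.
E_θ = 4.829×10⁶·sin52° = 3.805×10⁶ N/C.

E_θ ≈ 3.81×10⁶ N/C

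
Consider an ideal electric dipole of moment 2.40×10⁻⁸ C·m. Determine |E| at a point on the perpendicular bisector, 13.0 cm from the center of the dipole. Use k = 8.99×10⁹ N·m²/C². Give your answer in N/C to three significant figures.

E ≈ 9.82×10⁴ N/C

On the perpendicular bisector E = kp/r³ (half the axial value at the same distance).
E = (8.99×10⁹)(2.40×10⁻⁸) / (0.130)³ = 9.821×10⁴ N/C.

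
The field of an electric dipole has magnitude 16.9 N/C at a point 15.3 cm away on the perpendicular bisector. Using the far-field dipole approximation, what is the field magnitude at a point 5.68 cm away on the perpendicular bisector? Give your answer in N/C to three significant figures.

E ≈ 330 N/C

Dipole fields scale as 1/r³ in the far field; the geometry is the same at both points.
E₂ = E₁ · (r₁/r₂)³ = 16.9 · (15.3/5.68)³.
(r₁/r₂)³ = (2.694)³ = 19.54.
E₂ ≈ 330.3 N/C.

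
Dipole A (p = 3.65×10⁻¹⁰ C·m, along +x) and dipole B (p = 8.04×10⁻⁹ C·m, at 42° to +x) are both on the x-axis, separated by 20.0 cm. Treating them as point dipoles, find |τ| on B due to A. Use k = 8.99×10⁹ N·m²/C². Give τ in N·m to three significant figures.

τ ≈ 4.41×10⁻⁶ N·m

The second dipole sits on the axis of the first, so the field there is axial: E₁ = 2kp₁/r³ along +x.
E₁ = 2(8.99×10⁹)(3.65×10⁻¹⁰)/(0.200)³ = 820.3 N/C.
Torque on the second dipole: τ = p₂ E₁ sinθ.
τ = (8.04×10⁻⁹)(820.3)·sin42° = 4.413×10⁻⁶ N·m.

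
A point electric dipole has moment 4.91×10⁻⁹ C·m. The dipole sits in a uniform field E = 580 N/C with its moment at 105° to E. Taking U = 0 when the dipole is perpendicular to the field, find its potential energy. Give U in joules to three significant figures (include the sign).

U = −p·E = −pE cosθ.
U = −(4.91×10⁻⁹)(580)·cos105° = 7.371×10⁻⁷ J.

U ≈ 7.37×10⁻⁷ J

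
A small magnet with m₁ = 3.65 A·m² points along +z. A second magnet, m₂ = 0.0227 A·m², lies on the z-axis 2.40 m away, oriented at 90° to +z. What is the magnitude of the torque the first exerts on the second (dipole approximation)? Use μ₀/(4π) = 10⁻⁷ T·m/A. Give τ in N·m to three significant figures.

Dipole B is on the axis of dipole A, so B₁ there is axial: B₁ = (μ₀/4π)·2m₁/r³ along +z.
B₁ = 2(10⁻⁷)(3.65)/(2.40)³ = 5.281×10⁻⁸ T.
τ = m₂ B₁ sinθ.
τ = (0.0227)(5.281×10⁻⁸)·sin90° = 1.199×10⁻⁹ N·m.

τ ≈ 1.20×10⁻⁹ N·m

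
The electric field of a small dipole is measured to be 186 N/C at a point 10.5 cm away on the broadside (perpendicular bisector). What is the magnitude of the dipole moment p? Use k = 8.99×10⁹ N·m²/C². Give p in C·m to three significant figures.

In the equatorial plane E = kp/r³, so p = Er³/(k).
p = (186)·(0.105)³ / (8.99×10⁹) = 2.395×10⁻¹¹ C·m.

p ≈ 2.40×10⁻¹¹ C·m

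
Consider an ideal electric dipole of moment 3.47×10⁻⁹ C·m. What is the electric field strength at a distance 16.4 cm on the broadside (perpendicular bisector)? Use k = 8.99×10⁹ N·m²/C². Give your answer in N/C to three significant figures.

E ≈ 7070 N/C

In the equatorial plane E = kp/r³.
E = (8.99×10⁹)(3.47×10⁻⁹) / (0.164)³ = 7072 N/C.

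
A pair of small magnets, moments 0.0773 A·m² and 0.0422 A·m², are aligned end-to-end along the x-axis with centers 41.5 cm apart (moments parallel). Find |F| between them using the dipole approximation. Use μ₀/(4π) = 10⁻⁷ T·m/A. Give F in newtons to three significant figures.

On-axis B of dipole 1: B = (μ₀/4π)·2m₁/r³. Force on dipole 2: F = m₂·dB/dr.
dB/dr = −(μ₀/4π)·6m₁/r⁴, so |F| = (μ₀/4π)·6m₁m₂/r⁴.
F = 6(10⁻⁷)(0.0773)(0.0422)/(0.415)⁴ = 6.599×10⁻⁸ N.

F ≈ 6.60×10⁻⁸ N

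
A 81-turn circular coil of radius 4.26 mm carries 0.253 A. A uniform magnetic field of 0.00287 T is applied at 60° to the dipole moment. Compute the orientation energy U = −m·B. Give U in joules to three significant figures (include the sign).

m = NIA = NIπa² = 81·(0.253)·π·(0.00426)² = 0.001168 A·m².
U = −m·B = −mB cosθ.
U = −(0.001168)(0.00287)·cos60° = -1.676×10⁻⁶ J.

U ≈ -1.68×10⁻⁶ J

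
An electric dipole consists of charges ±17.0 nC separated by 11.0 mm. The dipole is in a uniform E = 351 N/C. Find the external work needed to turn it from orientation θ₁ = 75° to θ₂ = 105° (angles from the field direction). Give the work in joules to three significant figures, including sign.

Dipole moment p = qd = (1.70×10⁻⁸ C)(0.0110 m) = 1.87×10⁻¹⁰ C·m.
W_ext = ΔU = U(θ₂) − U(θ₁) = −pE cosθ₂ − (−pE cosθ₁) = pE(cosθ₁ − cosθ₂).
W = (1.87×10⁻¹⁰)(351)·(cos75° − cos105°) = (6.564×10⁻⁸)·(+0.5176) = 3.398×10⁻⁸ J.

W ≈ 3.40×10⁻⁸ J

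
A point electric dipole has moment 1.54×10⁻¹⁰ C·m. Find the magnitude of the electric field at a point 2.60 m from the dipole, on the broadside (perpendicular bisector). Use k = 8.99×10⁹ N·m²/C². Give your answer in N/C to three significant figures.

E ≈ 0.0788 N/C

In the equatorial plane E = kp/r³.
E = (8.99×10⁹)(1.54×10⁻¹⁰) / (2.60)³ = 0.07877 N/C.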